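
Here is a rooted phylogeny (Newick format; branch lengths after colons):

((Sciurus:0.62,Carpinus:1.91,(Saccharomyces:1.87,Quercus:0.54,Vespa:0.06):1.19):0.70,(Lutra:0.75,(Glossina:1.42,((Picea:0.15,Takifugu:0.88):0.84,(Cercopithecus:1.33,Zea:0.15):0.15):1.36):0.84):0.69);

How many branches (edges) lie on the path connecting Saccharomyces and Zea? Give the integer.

8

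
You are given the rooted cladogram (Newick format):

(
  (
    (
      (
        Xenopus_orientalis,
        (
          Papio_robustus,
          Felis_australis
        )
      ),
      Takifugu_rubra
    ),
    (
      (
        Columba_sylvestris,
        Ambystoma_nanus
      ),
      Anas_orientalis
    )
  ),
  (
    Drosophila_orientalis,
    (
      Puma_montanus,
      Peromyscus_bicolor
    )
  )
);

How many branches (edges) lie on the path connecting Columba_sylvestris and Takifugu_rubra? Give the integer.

The MRCA of Columba_sylvestris and Takifugu_rubra is the node subtending (((Xenopus_orientalis,(Papio_robustus,Felis_australis)),Takifugu_rubra),((Columba_sylvestris,Ambystoma_nanus),Anas_orientalis)).
From Columba_sylvestris up to that node: 3 branches. From Takifugu_rubra up to the same node: 2 branches. Total: 3 + 2 = 5.

5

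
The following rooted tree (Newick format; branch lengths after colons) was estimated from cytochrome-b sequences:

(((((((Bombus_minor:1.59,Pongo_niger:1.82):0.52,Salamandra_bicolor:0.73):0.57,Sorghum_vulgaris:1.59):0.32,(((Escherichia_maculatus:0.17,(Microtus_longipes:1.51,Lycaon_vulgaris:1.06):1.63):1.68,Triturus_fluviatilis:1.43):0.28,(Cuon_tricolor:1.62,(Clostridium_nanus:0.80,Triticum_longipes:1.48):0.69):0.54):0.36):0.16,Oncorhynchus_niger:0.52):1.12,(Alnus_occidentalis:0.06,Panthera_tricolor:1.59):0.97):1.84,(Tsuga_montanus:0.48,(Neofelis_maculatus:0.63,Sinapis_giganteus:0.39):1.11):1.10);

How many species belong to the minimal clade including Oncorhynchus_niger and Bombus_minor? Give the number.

12

The MRCA of Oncorhynchus_niger and Bombus_minor is the node subtending (((((Bombus_minor,Pongo_niger),Salamandra_bicolor),Sorghum_vulgaris),(((Escherichia_maculatus,(Microtus_longipes,Lycaon_vulgaris)),Triturus_fluviatilis),(Cuon_tricolor,(Clostridium_nanus,Triticum_longipes)))),Oncorhynchus_niger).
That clade contains 12 terminal taxa: Bombus_minor, Clostridium_nanus, Cuon_tricolor, Escherichia_maculatus, Lycaon_vulgaris, Microtus_longipes, Oncorhynchus_niger, Pongo_niger, Salamandra_bicolor, Sorghum_vulgaris, Triticum_longipes, Triturus_fluviatilis.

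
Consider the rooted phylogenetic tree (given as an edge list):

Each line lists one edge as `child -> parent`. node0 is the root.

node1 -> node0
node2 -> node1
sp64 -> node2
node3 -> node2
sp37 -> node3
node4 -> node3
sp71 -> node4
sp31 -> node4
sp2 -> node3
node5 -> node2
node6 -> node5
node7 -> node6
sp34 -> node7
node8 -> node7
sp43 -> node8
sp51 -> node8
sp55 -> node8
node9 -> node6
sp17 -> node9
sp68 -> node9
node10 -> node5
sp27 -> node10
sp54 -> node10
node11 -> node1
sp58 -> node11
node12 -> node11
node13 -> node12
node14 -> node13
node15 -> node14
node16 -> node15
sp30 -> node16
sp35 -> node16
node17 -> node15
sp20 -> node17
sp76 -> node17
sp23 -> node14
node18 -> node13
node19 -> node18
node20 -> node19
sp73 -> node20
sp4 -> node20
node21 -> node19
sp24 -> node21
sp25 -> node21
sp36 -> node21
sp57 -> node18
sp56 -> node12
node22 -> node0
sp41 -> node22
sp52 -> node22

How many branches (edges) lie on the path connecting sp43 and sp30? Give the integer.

The MRCA of sp43 and sp30 is the node subtending ((sp64,(sp37,(sp71,sp31),sp2),(((sp34,(sp43,sp51,sp55)),(sp17,sp68)),(sp27,sp54))),(sp58,(((((sp30,sp35),(sp20,sp76)),sp23),(((sp73,sp4),(sp24,sp25,sp36)),sp57)),sp56))).
From sp43 up to that node: 6 branches. From sp30 up to the same node: 7 branches. Total: 6 + 7 = 13.

13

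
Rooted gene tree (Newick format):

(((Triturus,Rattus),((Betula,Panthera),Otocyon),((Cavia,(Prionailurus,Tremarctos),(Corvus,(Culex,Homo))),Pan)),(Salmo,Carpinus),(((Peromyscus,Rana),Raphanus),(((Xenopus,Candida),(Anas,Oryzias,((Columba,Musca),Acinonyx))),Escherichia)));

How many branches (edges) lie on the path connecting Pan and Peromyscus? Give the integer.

The MRCA of Pan and Peromyscus is the root of the tree.
From Pan up to that node: 3 branches. From Peromyscus up to the same node: 4 branches. Total: 3 + 4 = 7.

7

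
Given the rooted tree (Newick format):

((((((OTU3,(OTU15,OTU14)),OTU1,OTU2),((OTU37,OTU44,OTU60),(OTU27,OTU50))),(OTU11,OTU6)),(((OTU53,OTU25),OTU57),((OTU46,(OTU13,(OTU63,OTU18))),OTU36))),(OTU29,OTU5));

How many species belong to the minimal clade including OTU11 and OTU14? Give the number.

The MRCA of OTU11 and OTU14 is the node subtending ((((OTU3,(OTU15,OTU14)),OTU1,OTU2),((OTU37,OTU44,OTU60),(OTU27,OTU50))),(OTU11,OTU6)).
That clade contains 12 terminal taxa: OTU1, OTU11, OTU14, OTU15, OTU2, OTU27, OTU3, OTU37, OTU44, OTU50, OTU6, OTU60.

12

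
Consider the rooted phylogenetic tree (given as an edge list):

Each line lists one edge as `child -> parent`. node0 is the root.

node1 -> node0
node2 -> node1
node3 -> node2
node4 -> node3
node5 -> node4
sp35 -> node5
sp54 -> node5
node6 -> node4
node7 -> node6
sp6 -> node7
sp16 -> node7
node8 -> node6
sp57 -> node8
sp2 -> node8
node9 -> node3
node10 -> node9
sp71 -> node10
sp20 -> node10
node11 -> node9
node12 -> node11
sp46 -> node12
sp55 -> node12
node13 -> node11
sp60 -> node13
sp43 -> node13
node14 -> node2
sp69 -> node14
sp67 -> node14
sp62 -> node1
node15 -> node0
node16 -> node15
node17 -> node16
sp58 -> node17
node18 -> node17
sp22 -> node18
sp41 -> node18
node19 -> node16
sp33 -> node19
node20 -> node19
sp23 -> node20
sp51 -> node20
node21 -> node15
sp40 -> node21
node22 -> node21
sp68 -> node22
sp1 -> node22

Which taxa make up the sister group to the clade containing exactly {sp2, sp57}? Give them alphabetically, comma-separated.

sp16, sp6

The clade containing exactly {sp2, sp57} attaches to the tree at the node subtending ((sp6,sp16),(sp57,sp2)).
The other lineage descending from that same node — the sister group — is (sp6,sp16); its 2 tips in alphabetical order are the answer.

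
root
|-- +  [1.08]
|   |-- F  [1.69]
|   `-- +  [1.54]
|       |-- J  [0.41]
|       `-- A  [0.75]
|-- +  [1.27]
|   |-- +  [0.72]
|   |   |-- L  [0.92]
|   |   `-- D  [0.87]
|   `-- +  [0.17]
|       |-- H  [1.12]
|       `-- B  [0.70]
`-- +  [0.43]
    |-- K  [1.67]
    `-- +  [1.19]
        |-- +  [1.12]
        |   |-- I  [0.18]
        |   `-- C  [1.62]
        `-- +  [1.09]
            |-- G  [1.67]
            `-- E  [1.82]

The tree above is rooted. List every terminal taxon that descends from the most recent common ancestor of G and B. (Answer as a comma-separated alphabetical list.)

Tracing G: it sits inside (G,E).
Tracing B: it sits inside (H,B).
The smallest clade enclosing both is the whole tree (their MRCA is the root), so the answer is all 12 tips in alphabetical order.

A, B, C, D, E, F, G, H, I, J, K, L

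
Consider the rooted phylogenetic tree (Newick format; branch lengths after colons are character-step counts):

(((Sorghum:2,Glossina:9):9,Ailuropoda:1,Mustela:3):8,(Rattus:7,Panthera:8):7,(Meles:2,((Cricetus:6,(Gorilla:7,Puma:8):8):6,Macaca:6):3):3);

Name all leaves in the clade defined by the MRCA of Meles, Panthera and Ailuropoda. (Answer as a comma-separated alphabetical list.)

Tracing Meles: it sits inside (Meles,((Cricetus,(Gorilla,Puma)),Macaca)).
Tracing Panthera: it sits inside (Rattus,Panthera).
Tracing Ailuropoda: it sits inside ((Sorghum,Glossina),Ailuropoda,Mustela).
The smallest clade enclosing all 3 is the whole tree (their MRCA is the root), so the answer is all 11 tips in alphabetical order.

Ailuropoda, Cricetus, Glossina, Gorilla, Macaca, Meles, Mustela, Panthera, Puma, Rattus, Sorghum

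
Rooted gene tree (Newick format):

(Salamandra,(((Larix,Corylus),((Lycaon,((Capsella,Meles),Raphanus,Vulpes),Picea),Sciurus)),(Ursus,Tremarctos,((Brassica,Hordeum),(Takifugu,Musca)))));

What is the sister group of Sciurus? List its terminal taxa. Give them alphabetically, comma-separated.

Sciurus attaches to the tree at the node subtending ((Lycaon,((Capsella,Meles),Raphanus,Vulpes),Picea),Sciurus).
The other lineage descending from that same node — the sister group — is (Lycaon,((Capsella,Meles),Raphanus,Vulpes),Picea); its 6 tips in alphabetical order are the answer.

Capsella, Lycaon, Meles, Picea, Raphanus, Vulpes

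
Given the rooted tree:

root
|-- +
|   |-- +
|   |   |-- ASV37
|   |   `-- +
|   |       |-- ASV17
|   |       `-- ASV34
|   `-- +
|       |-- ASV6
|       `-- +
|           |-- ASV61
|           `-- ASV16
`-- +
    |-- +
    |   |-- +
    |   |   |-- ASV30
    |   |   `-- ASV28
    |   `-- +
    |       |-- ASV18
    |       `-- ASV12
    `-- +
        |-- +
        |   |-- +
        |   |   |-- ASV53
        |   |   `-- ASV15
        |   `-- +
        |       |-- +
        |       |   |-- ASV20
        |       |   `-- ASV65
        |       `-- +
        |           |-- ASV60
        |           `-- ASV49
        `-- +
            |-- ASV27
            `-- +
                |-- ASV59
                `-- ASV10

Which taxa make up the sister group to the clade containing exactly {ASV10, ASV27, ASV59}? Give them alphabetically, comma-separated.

The clade containing exactly {ASV10, ASV27, ASV59} attaches to the tree at the node subtending (((ASV53,ASV15),((ASV20,ASV65),(ASV60,ASV49))),(ASV27,(ASV59,ASV10))).
The other lineage descending from that same node — the sister group — is ((ASV53,ASV15),((ASV20,ASV65),(ASV60,ASV49))); its 6 tips in alphabetical order are the answer.

ASV15, ASV20, ASV49, ASV53, ASV60, ASV65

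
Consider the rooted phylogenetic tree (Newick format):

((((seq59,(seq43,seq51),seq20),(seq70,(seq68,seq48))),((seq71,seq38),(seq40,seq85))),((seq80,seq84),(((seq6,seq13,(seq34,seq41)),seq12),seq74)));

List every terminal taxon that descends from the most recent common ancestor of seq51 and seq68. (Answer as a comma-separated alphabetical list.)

Tracing seq51: it sits inside (seq43,seq51).
Tracing seq68: it sits inside (seq68,seq48).
The smallest clade enclosing both is ((seq59,(seq43,seq51),seq20),(seq70,(seq68,seq48))); the answer is its 7 terminal taxa in alphabetical order.

seq20, seq43, seq48, seq51, seq59, seq68, seq70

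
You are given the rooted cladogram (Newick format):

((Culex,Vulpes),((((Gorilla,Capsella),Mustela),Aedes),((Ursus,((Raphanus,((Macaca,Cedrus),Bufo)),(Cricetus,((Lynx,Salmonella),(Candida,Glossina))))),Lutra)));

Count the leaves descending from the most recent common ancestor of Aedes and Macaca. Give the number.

15

The MRCA of Aedes and Macaca is the node subtending ((((Gorilla,Capsella),Mustela),Aedes),((Ursus,((Raphanus,((Macaca,Cedrus),Bufo)),(Cricetus,((Lynx,Salmonella),(Candida,Glossina))))),Lutra)).
That clade contains 15 terminal taxa: Aedes, Bufo, Candida, Capsella, Cedrus, Cricetus, Glossina, Gorilla, Lutra, Lynx, Macaca, Mustela, Raphanus, Salmonella, Ursus.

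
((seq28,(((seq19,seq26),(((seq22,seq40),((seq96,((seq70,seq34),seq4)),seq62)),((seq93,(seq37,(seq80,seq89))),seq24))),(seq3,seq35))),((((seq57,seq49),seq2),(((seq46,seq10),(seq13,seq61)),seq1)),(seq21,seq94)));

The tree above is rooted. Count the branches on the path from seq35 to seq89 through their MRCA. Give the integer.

9

The MRCA of seq35 and seq89 is the node subtending (((seq19,seq26),(((seq22,seq40),((seq96,((seq70,seq34),seq4)),seq62)),((seq93,(seq37,(seq80,seq89))),seq24))),(seq3,seq35)).
From seq35 up to that node: 2 branches. From seq89 up to the same node: 7 branches. Total: 2 + 7 = 9.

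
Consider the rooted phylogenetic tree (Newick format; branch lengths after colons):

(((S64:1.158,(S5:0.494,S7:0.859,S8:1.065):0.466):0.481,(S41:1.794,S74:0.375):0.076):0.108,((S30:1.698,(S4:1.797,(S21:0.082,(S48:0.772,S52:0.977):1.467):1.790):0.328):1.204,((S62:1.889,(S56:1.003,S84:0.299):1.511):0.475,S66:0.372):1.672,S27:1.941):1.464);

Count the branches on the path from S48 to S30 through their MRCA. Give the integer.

5

The MRCA of S48 and S30 is the node subtending (S30,(S4,(S21,(S48,S52)))).
From S48 up to that node: 4 branches. From S30 up to the same node: 1 branch. Total: 4 + 1 = 5.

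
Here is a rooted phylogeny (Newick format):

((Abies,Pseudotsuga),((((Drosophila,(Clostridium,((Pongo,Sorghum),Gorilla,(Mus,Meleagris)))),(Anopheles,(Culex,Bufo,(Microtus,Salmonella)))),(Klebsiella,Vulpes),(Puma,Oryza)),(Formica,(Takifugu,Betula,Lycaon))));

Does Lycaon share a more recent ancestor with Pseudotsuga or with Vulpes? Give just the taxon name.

The MRCA of Lycaon and Vulpes subtends ((((Drosophila,(Clostridium,((Pongo,Sorghum),Gorilla,(Mus,Meleagris)))),(Anopheles,(Culex,Bufo,(Microtus,Salmonella)))),(Klebsiella,Vulpes),(Puma,Oryza)),(Formica,(Takifugu,Betula,Lycaon))) (20 taxa).
The MRCA of Lycaon and Pseudotsuga is the root, subtending the entire tree (22 taxa).
The first is nested inside the second, so Lycaon shares a more recent common ancestor with Vulpes.

Vulpes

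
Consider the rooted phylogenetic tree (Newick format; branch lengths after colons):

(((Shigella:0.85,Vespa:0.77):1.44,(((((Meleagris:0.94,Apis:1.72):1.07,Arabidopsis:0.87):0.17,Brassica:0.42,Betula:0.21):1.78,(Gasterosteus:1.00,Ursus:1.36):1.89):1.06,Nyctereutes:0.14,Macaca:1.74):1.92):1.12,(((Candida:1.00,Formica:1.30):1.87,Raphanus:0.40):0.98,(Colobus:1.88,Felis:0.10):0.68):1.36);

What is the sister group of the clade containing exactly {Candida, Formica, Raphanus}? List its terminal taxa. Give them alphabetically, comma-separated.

Colobus, Felis

The clade containing exactly {Candida, Formica, Raphanus} attaches to the tree at the node subtending (((Candida,Formica),Raphanus),(Colobus,Felis)).
The other lineage descending from that same node — the sister group — is (Colobus,Felis); its 2 tips in alphabetical order are the answer.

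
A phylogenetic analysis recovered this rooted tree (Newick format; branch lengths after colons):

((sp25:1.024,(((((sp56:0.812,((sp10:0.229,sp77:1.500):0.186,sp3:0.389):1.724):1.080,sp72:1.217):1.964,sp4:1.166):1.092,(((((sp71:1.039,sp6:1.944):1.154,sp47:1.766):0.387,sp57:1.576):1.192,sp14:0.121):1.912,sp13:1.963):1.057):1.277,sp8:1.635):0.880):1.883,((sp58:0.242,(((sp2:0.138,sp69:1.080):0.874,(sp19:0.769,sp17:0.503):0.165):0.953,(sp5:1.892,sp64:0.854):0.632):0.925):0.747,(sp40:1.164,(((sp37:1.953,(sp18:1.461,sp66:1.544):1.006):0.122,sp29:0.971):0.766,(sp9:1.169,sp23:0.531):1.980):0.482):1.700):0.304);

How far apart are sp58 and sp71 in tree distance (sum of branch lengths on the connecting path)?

12.074

The path runs sp58 → … → MRCA → … → sp71; the MRCA is the root of the tree.
Branch lengths along that path: 0.242 + 0.747 + 0.304 + 1.883 + 0.880 + 1.277 + 1.057 + 1.912 + 1.192 + 0.387 + 1.154 + 1.039 = 12.074.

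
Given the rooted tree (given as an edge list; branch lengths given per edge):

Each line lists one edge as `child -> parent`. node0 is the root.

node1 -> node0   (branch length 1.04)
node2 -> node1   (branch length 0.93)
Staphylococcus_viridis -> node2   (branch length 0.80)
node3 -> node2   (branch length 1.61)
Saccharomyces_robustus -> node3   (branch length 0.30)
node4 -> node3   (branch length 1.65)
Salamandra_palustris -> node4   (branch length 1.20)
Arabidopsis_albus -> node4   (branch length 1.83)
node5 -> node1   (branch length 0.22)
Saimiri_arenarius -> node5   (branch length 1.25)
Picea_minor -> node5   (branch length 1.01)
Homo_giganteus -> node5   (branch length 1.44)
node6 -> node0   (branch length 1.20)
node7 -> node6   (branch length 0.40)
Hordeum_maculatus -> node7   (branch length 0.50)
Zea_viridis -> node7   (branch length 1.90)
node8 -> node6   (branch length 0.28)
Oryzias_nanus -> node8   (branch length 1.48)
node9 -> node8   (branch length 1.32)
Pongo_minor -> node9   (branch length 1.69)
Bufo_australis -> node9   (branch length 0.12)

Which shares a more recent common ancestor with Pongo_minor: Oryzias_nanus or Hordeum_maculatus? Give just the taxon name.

Oryzias_nanus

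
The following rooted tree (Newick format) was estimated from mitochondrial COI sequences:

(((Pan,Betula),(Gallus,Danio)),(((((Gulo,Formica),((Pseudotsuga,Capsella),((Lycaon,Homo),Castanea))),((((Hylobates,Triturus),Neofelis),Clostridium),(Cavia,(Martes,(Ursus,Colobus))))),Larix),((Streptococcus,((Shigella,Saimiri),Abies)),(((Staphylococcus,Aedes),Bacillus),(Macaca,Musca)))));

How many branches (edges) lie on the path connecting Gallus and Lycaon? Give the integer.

11

The MRCA of Gallus and Lycaon is the root of the tree.
From Gallus up to that node: 3 branches. From Lycaon up to the same node: 8 branches. Total: 3 + 8 = 11.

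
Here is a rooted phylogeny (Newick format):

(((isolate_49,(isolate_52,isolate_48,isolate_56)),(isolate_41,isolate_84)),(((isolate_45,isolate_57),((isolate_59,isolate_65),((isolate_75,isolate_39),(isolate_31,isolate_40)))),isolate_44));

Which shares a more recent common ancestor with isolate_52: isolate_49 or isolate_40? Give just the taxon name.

The MRCA of isolate_52 and isolate_49 subtends (isolate_49,(isolate_52,isolate_48,isolate_56)) (4 taxa).
The MRCA of isolate_52 and isolate_40 is the root, subtending the entire tree (15 taxa).
The first is nested inside the second, so isolate_52 shares a more recent common ancestor with isolate_49.

isolate_49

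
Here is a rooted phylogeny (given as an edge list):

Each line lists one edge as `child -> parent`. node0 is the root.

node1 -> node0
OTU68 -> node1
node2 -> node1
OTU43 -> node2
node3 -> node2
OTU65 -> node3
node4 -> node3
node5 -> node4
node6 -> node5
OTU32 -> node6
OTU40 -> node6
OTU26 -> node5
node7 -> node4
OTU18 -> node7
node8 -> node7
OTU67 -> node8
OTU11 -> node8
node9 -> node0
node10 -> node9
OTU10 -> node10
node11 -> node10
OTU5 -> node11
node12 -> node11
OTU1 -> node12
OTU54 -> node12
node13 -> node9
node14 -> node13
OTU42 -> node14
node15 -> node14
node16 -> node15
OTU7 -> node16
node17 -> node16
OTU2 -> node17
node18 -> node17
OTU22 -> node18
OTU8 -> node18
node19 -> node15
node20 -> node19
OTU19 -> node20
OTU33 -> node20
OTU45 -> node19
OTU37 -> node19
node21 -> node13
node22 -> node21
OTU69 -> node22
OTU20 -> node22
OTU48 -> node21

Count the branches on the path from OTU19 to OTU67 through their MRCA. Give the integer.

The MRCA of OTU19 and OTU67 is the root of the tree.
From OTU19 up to that node: 7 branches. From OTU67 up to the same node: 7 branches. Total: 7 + 7 = 14.

14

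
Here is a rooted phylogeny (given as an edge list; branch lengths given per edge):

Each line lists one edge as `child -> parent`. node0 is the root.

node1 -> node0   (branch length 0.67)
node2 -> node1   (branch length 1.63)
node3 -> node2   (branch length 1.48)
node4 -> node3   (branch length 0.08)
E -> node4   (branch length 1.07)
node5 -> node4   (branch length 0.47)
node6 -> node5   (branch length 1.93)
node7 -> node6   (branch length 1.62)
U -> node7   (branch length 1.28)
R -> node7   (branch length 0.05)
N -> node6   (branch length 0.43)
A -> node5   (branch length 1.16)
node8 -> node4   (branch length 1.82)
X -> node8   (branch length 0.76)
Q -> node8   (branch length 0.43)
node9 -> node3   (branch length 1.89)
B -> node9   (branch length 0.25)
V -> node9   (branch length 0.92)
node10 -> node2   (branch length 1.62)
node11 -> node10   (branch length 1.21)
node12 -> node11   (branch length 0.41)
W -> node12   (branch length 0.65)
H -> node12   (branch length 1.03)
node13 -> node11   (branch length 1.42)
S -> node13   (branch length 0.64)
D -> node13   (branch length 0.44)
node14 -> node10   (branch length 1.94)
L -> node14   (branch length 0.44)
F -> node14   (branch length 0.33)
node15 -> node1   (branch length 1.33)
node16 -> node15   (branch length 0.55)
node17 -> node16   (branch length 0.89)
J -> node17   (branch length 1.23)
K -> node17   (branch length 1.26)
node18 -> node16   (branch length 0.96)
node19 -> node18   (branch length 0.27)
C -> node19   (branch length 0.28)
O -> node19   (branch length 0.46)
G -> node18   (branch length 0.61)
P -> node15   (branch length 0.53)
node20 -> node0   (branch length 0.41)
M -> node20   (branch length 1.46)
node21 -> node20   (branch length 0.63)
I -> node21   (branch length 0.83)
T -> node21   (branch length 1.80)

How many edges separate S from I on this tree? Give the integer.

9

The MRCA of S and I is the root of the tree.
From S up to that node: 6 branches. From I up to the same node: 3 branches. Total: 6 + 3 = 9.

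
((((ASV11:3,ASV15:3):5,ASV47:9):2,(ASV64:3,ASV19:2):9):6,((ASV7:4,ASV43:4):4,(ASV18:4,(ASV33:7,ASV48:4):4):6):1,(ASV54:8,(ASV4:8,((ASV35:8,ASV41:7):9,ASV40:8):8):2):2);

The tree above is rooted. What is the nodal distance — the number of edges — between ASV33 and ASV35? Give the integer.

9

The MRCA of ASV33 and ASV35 is the root of the tree.
From ASV33 up to that node: 4 branches. From ASV35 up to the same node: 5 branches. Total: 4 + 5 = 9.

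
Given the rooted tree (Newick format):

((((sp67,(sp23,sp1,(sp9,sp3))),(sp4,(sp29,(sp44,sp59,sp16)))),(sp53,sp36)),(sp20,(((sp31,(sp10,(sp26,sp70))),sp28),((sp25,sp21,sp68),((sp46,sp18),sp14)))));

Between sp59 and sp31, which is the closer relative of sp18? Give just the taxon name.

sp31

The MRCA of sp18 and sp31 subtends (((sp31,(sp10,(sp26,sp70))),sp28),((sp25,sp21,sp68),((sp46,sp18),sp14))) (11 taxa).
The MRCA of sp18 and sp59 is the root, subtending the entire tree (24 taxa).
The first is nested inside the second, so sp18 shares a more recent common ancestor with sp31.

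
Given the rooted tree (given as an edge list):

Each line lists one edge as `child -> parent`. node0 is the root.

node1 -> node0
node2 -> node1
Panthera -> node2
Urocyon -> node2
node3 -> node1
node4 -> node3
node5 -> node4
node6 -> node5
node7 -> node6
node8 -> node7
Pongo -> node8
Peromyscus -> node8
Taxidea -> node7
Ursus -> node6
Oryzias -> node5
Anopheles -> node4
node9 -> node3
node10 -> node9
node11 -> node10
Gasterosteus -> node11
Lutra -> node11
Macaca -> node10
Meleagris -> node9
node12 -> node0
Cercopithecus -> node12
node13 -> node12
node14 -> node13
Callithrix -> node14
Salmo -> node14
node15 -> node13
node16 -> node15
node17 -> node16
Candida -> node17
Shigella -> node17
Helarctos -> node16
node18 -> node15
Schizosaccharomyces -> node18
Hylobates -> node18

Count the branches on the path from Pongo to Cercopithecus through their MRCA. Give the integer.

The MRCA of Pongo and Cercopithecus is the root of the tree.
From Pongo up to that node: 8 branches. From Cercopithecus up to the same node: 2 branches. Total: 8 + 2 = 10.

10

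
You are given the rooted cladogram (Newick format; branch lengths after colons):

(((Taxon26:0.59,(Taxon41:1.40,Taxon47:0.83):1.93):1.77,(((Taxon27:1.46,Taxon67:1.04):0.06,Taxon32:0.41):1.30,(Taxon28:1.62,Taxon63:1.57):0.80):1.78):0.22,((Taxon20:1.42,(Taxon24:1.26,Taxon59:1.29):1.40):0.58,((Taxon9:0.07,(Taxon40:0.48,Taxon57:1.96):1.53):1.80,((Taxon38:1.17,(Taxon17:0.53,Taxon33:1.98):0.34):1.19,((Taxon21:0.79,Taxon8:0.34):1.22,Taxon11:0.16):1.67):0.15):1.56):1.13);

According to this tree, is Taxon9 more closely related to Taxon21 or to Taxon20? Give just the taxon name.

Taxon21

The MRCA of Taxon9 and Taxon21 subtends ((Taxon9,(Taxon40,Taxon57)),((Taxon38,(Taxon17,Taxon33)),((Taxon21,Taxon8),Taxon11))) (9 taxa).
The MRCA of Taxon9 and Taxon20 subtends ((Taxon20,(Taxon24,Taxon59)),((Taxon9,(Taxon40,Taxon57)),((Taxon38,(Taxon17,Taxon33)),((Taxon21,Taxon8),Taxon11)))) (12 taxa).
The first is nested inside the second, so Taxon9 shares a more recent common ancestor with Taxon21.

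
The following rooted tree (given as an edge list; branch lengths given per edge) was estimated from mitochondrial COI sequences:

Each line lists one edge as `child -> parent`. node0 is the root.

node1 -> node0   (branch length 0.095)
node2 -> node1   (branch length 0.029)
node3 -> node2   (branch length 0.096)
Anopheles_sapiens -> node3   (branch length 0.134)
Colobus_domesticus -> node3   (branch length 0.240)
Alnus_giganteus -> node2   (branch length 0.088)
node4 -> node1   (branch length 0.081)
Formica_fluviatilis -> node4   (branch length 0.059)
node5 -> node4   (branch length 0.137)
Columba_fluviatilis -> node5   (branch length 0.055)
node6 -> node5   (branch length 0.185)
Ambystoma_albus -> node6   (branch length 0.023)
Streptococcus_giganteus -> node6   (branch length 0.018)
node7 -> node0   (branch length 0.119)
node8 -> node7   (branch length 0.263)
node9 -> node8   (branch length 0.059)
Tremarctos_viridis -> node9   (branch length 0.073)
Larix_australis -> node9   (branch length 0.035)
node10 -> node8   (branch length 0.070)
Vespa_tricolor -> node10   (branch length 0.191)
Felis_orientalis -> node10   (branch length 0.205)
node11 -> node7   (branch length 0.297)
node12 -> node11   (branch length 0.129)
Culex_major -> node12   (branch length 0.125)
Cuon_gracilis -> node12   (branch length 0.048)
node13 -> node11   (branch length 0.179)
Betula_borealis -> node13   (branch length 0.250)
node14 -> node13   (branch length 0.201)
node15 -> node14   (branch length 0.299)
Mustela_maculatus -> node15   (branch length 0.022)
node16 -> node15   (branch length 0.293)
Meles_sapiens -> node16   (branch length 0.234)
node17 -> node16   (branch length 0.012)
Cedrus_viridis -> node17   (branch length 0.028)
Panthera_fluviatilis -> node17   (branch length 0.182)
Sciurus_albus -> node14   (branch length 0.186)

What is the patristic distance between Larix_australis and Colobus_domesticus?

The path runs Larix_australis → … → MRCA → … → Colobus_domesticus; the MRCA is the root of the tree.
Branch lengths along that path: 0.035 + 0.059 + 0.263 + 0.119 + 0.095 + 0.029 + 0.096 + 0.240 = 0.936.

0.936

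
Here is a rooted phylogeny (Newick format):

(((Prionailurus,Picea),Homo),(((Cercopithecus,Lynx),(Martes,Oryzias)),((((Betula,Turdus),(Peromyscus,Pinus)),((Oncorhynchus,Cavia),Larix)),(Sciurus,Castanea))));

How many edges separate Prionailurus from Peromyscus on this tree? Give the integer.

9

The MRCA of Prionailurus and Peromyscus is the root of the tree.
From Prionailurus up to that node: 3 branches. From Peromyscus up to the same node: 6 branches. Total: 3 + 6 = 9.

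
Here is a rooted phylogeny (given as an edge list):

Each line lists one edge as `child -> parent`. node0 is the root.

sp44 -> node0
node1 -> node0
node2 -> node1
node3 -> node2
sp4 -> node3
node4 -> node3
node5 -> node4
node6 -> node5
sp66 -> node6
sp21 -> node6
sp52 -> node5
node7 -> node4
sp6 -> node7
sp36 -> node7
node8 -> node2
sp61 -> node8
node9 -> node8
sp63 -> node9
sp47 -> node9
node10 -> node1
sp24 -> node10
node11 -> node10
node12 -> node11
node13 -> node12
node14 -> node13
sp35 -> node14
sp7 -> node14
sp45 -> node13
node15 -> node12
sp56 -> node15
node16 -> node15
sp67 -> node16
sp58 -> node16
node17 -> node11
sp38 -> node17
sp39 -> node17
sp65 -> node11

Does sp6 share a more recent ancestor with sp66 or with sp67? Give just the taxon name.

sp66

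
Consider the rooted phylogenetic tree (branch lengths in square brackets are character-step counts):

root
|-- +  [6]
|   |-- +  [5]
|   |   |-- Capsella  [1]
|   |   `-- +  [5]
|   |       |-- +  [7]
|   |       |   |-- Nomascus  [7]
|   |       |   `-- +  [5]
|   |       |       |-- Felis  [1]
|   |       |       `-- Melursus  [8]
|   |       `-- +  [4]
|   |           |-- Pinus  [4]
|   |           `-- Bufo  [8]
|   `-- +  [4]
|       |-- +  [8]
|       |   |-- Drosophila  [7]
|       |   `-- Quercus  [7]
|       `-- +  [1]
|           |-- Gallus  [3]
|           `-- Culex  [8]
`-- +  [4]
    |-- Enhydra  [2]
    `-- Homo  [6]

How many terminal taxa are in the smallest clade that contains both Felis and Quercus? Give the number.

10

The MRCA of Felis and Quercus is the node subtending ((Capsella,((Nomascus,(Felis,Melursus)),(Pinus,Bufo))),((Drosophila,Quercus),(Gallus,Culex))).
That clade contains 10 terminal taxa: Bufo, Capsella, Culex, Drosophila, Felis, Gallus, Melursus, Nomascus, Pinus, Quercus.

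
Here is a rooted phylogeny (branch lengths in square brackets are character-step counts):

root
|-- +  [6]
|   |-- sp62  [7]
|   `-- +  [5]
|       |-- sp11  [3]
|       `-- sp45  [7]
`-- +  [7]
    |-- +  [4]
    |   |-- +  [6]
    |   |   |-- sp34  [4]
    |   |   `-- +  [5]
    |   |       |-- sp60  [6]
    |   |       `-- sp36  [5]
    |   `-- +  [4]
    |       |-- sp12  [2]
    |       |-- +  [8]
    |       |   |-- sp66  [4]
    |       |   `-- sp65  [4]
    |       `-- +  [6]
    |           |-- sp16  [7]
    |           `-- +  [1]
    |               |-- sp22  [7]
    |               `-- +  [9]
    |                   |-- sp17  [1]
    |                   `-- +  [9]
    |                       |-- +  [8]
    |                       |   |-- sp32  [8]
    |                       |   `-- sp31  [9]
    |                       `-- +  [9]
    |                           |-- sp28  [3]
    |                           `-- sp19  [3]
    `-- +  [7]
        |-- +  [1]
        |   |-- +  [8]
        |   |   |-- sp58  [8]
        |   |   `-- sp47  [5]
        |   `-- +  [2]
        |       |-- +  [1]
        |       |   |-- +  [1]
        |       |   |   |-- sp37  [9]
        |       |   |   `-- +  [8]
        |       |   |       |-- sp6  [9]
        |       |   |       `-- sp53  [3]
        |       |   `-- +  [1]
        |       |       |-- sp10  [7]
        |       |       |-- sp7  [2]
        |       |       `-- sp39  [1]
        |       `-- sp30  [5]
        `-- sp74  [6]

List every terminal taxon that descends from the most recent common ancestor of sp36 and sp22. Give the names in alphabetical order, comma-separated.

sp12, sp16, sp17, sp19, sp22, sp28, sp31, sp32, sp34, sp36, sp60, sp65, sp66

Tracing sp36: it sits inside (sp60,sp36).
Tracing sp22: it sits inside (sp22,(sp17,((sp32,sp31),(sp28,sp19)))).
The smallest clade enclosing both is ((sp34,(sp60,sp36)),(sp12,(sp66,sp65),(sp16,(sp22,(sp17,((sp32,sp31),(sp28,sp19))))))); the answer is its 13 terminal taxa in alphabetical order.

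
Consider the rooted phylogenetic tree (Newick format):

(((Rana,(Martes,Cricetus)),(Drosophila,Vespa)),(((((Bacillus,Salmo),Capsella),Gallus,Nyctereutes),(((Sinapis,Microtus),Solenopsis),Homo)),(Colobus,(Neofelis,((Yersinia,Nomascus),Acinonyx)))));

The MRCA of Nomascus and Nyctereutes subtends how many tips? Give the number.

14

The MRCA of Nomascus and Nyctereutes is the node subtending (((((Bacillus,Salmo),Capsella),Gallus,Nyctereutes),(((Sinapis,Microtus),Solenopsis),Homo)),(Colobus,(Neofelis,((Yersinia,Nomascus),Acinonyx)))).
That clade contains 14 terminal taxa: Acinonyx, Bacillus, Capsella, Colobus, Gallus, Homo, Microtus, Neofelis, Nomascus, Nyctereutes, Salmo, Sinapis, Solenopsis, Yersinia.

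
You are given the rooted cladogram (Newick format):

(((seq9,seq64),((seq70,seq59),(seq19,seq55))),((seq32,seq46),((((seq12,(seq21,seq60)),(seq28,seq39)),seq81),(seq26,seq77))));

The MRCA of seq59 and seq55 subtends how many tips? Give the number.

The MRCA of seq59 and seq55 is the node subtending ((seq70,seq59),(seq19,seq55)).
That clade contains 4 terminal taxa: seq19, seq55, seq59, seq70.

4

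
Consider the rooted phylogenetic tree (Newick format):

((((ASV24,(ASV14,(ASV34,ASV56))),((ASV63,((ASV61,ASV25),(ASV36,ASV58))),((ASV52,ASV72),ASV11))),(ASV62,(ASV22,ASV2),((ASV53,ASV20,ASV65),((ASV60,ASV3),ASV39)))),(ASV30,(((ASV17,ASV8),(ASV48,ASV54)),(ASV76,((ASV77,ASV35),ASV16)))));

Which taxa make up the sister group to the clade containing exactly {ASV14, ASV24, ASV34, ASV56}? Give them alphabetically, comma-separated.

ASV11, ASV25, ASV36, ASV52, ASV58, ASV61, ASV63, ASV72

The clade containing exactly {ASV14, ASV24, ASV34, ASV56} attaches to the tree at the node subtending ((ASV24,(ASV14,(ASV34,ASV56))),((ASV63,((ASV61,ASV25),(ASV36,ASV58))),((ASV52,ASV72),ASV11))).
The other lineage descending from that same node — the sister group — is ((ASV63,((ASV61,ASV25),(ASV36,ASV58))),((ASV52,ASV72),ASV11)); its 8 tips in alphabetical order are the answer.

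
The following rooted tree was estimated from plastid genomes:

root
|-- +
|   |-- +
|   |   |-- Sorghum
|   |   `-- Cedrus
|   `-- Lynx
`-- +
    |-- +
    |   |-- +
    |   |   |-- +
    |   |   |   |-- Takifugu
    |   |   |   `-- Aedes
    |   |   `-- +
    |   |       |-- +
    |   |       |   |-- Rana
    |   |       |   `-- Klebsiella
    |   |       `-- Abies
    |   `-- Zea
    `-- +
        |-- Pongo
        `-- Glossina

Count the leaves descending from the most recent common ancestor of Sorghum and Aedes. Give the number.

11

The MRCA of Sorghum and Aedes is the root, so the clade is the entire tree.
That clade contains 11 terminal taxa: Abies, Aedes, Cedrus, Glossina, Klebsiella, Lynx, Pongo, Rana, Sorghum, Takifugu, Zea.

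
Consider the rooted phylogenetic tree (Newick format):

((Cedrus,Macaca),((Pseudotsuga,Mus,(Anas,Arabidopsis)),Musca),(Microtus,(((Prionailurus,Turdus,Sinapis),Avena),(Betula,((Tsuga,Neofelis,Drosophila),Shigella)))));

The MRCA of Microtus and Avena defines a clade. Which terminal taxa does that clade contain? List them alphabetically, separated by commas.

Avena, Betula, Drosophila, Microtus, Neofelis, Prionailurus, Shigella, Sinapis, Tsuga, Turdus

Tracing Microtus: it sits inside (Microtus,(((Prionailurus,Turdus,Sinapis),Avena),(Betula,((Tsuga,Neofelis,Drosophila),Shigella)))).
Tracing Avena: it sits inside ((Prionailurus,Turdus,Sinapis),Avena).
The smallest clade enclosing both is (Microtus,(((Prionailurus,Turdus,Sinapis),Avena),(Betula,((Tsuga,Neofelis,Drosophila),Shigella)))); the answer is its 10 terminal taxa in alphabetical order.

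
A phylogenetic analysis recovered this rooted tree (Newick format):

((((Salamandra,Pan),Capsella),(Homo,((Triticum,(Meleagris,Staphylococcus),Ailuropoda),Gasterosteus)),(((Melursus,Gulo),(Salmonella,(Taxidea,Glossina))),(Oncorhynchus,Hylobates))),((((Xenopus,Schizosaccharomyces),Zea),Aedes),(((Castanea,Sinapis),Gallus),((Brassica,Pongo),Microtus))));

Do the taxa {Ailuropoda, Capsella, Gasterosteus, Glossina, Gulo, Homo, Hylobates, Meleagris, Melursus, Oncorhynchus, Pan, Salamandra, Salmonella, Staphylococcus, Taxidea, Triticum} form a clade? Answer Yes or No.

Yes

The most recent common ancestor of these taxa subtends (((Salamandra,Pan),Capsella),(Homo,((Triticum,(Meleagris,Staphylococcus),Ailuropoda),Gasterosteus)),(((Melursus,Gulo),(Salmonella,(Taxidea,Glossina))),(Oncorhynchus,Hylobates))).
That clade has exactly 16 tips — every listed taxon and nothing else — so the group is monophyletic.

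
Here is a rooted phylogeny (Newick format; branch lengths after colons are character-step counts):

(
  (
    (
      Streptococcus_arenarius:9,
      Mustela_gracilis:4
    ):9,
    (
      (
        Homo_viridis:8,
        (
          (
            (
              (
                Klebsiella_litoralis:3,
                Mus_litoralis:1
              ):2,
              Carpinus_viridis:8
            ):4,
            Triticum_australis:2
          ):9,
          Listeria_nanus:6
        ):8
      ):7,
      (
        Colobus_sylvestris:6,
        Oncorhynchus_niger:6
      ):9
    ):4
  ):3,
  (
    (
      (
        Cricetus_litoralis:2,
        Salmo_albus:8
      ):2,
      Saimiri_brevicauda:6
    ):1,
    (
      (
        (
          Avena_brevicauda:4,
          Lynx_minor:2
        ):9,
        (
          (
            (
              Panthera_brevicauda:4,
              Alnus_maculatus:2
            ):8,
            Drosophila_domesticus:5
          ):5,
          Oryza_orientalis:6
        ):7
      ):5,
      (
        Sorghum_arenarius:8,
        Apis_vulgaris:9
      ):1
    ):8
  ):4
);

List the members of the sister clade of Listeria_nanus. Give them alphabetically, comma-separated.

Carpinus_viridis, Klebsiella_litoralis, Mus_litoralis, Triticum_australis

Listeria_nanus attaches to the tree at the node subtending ((((Klebsiella_litoralis,Mus_litoralis),Carpinus_viridis),Triticum_australis),Listeria_nanus).
The other lineage descending from that same node — the sister group — is (((Klebsiella_litoralis,Mus_litoralis),Carpinus_viridis),Triticum_australis); its 4 tips in alphabetical order are the answer.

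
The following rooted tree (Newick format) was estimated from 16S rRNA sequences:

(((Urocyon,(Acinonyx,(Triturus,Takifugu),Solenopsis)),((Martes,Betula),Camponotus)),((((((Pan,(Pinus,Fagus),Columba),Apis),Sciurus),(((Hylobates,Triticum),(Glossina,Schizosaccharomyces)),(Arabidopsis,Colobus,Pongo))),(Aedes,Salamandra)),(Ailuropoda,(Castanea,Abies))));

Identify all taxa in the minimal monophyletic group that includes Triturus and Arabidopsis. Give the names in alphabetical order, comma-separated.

Tracing Triturus: it sits inside (Triturus,Takifugu).
Tracing Arabidopsis: it sits inside (Arabidopsis,Colobus,Pongo).
The smallest clade enclosing both is the whole tree (their MRCA is the root), so the answer is all 26 tips in alphabetical order.

Abies, Acinonyx, Aedes, Ailuropoda, Apis, Arabidopsis, Betula, Camponotus, Castanea, Colobus, Columba, Fagus, Glossina, Hylobates, Martes, Pan, Pinus, Pongo, Salamandra, Schizosaccharomyces, Sciurus, Solenopsis, Takifugu, Triticum, Triturus, Urocyon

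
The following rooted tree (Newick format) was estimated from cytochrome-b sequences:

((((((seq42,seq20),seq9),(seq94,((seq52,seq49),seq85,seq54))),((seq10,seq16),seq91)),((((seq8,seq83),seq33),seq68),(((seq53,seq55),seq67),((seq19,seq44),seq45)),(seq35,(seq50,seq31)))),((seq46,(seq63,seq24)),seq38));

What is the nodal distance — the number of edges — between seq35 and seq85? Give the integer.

The MRCA of seq35 and seq85 is the node subtending (((((seq42,seq20),seq9),(seq94,((seq52,seq49),seq85,seq54))),((seq10,seq16),seq91)),((((seq8,seq83),seq33),seq68),(((seq53,seq55),seq67),((seq19,seq44),seq45)),(seq35,(seq50,seq31)))).
From seq35 up to that node: 3 branches. From seq85 up to the same node: 5 branches. Total: 3 + 5 = 8.

8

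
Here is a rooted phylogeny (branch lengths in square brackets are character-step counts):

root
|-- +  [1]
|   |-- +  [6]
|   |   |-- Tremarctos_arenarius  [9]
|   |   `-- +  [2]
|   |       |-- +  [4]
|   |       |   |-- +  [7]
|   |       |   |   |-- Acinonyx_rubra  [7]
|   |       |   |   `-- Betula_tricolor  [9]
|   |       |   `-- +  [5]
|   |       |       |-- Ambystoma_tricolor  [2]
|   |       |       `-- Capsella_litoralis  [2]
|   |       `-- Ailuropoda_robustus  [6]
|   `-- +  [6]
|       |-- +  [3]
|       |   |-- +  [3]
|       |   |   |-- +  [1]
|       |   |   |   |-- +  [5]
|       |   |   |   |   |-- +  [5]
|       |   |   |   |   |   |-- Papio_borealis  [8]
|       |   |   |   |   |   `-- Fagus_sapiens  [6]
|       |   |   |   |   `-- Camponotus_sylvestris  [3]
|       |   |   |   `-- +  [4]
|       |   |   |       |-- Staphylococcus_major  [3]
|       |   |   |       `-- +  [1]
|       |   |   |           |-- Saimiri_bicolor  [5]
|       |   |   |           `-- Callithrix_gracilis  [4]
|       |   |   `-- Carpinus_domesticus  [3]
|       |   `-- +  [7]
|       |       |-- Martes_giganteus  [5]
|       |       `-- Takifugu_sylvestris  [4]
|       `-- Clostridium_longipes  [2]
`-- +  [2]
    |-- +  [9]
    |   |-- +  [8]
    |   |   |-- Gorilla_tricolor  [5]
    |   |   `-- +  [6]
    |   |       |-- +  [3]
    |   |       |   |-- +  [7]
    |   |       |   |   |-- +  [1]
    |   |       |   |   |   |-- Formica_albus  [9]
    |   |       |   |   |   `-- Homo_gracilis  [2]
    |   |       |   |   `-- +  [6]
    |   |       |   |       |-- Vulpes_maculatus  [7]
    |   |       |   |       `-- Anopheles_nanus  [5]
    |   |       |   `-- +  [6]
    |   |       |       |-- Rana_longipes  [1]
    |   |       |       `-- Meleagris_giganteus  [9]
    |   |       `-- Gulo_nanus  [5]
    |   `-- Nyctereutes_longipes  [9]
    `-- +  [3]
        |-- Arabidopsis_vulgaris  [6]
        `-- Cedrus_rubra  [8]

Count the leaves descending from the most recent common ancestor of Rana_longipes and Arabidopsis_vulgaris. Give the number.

11

The MRCA of Rana_longipes and Arabidopsis_vulgaris is the node subtending (((Gorilla_tricolor,((((Formica_albus,Homo_gracilis),(Vulpes_maculatus,Anopheles_nanus)),(Rana_longipes,Meleagris_giganteus)),Gulo_nanus)),Nyctereutes_longipes),(Arabidopsis_vulgaris,Cedrus_rubra)).
That clade contains 11 terminal taxa: Anopheles_nanus, Arabidopsis_vulgaris, Cedrus_rubra, Formica_albus, Gorilla_tricolor, Gulo_nanus, Homo_gracilis, Meleagris_giganteus, Nyctereutes_longipes, Rana_longipes, Vulpes_maculatus.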